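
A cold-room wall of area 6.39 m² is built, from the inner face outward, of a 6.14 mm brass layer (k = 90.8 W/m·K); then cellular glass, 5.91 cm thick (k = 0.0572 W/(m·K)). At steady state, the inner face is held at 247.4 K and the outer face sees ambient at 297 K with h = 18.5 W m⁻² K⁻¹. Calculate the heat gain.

Resistance network (inner→outer):
  R_brass = L/(kA) = 0.00614/(90.8·6.39) = 1.058×10^-5 K/W
  R_cellular glass = L/(kA) = 0.0591/(0.0572·6.39) = 0.1617 K/W
  R_conv,out = 1/(hA) = 1/(18.5·6.39) = 0.008459 K/W
ΣR = 1.058×10^-5 + 0.1617 + 0.008459 = 0.1702 K/W
Q = ΔT/ΣR = (247.4 K − 297 K)/0.1702 = -291 W
(Negative Q ⇒ heat flows inward; heat gain = 291 W.)

Q = 291 W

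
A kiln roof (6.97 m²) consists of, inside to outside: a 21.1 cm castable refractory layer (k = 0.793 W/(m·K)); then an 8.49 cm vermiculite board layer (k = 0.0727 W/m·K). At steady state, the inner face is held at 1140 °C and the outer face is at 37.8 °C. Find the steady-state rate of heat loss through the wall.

Q = 5.36 kW

Series thermal resistances, inner to outer:
  R_castable refractory = L/(kA) = 0.211/(0.793·6.97) = 0.03817 K/W
  R_vermiculite board = L/(kA) = 0.0849/(0.0727·6.97) = 0.1675 K/W
ΣR = 0.03817 + 0.1675 = 0.2057 K/W
Q = ΔT/ΣR = (1140 °C − 37.8 °C)/0.2057 = 5360 W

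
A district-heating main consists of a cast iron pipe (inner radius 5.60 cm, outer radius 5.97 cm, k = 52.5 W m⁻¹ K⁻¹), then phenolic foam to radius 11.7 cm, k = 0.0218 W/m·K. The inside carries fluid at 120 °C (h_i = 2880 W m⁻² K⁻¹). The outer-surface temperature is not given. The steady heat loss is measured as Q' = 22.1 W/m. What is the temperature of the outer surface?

T_out = 11.4 °C

Sum the resistances:
  R'_conv,in = 1/(2πr h) = 1/(2π·0.0560·2880) = 9.868×10^-4 m·K/W
  R'_cast iron = ln(0.0597/0.0560)/(2πk) = 0.06398/(2π·52.5) = 1.940×10^-4 m·K/W
  R'_phenolic foam = ln(0.117/0.0597)/(2πk) = 0.6728/(2π·0.0218) = 4.912 m·K/W
ΣR = 4.913 m·K/W
ΔT = Q'·ΣR = 22.1 × 4.913 = 108.6 K
Heat flows outward, so T_out = T_in − ΔT = 120 − 108.6 = 11.4 °C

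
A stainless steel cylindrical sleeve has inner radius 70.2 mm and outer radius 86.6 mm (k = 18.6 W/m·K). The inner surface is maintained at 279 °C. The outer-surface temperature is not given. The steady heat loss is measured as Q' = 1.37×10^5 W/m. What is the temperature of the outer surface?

Series resistances:
  R'_stainless steel = ln(0.0866/0.0702)/(2πk) = 0.2100/(2π·18.6) = 0.001796 m·K/W
ΣR = 0.001796 m·K/W
ΔT = Q'·ΣR = 1.37×10^5 × 0.001796 = 246.1 K
Heat flows outward, so T_out = T_in − ΔT = 279 − 246.1 = 32.9 °C

T_out = 32.9 °C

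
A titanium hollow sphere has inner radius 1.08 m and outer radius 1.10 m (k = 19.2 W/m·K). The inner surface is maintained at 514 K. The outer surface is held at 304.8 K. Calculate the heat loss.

Q = 4πk·ΔT/(1/r₁ − 1/r₂) = 4π × 19.2 × 209.2 / (1/1.08 − 1/1.10) = 3.00×10^6 W

Q = 3000 kW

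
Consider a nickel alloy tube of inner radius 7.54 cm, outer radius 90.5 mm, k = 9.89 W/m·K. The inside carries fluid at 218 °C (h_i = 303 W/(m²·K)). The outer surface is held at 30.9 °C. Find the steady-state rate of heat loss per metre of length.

Q' = 18900 W/m

Resistance network (inner→outer):
  R'_conv,in = 1/(2πr h) = 1/(2π·0.0754·303) = 0.006966 m·K/W
  R'_nickel alloy = ln(0.0905/0.0754)/(2πk) = 0.1825/(2π·9.89) = 0.002938 m·K/W
ΣR = 0.006966 + 0.002938 = 0.009904 m·K/W
Q' = ΔT/ΣR = (218 °C − 30.9 °C)/0.009904 = 18900 W/m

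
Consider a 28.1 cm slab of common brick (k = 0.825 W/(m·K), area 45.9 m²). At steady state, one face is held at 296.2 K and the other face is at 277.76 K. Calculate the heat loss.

Q = 2.48 kW

Q = kA·ΔT/L = 0.825 × 45.9 × |296.2 K − 277.76 K| / 0.281 = 2480 W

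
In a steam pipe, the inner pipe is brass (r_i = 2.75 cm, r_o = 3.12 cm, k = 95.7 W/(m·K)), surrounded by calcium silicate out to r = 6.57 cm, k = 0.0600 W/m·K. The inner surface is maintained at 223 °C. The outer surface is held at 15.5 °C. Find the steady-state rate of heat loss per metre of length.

Q' = 105 W/m

Series thermal resistances, inner to outer:
  R'_brass = ln(0.0312/0.0275)/(2πk) = 0.1262/(2π·95.7) = 2.099×10^-4 m·K/W
  R'_calcium silicate = ln(0.0657/0.0312)/(2πk) = 0.7447/(2π·0.0600) = 1.975 m·K/W
ΣR = 2.099×10^-4 + 1.975 = 1.975 m·K/W
Q' = ΔT/ΣR = (223 °C − 15.5 °C)/1.975 = 105 W/m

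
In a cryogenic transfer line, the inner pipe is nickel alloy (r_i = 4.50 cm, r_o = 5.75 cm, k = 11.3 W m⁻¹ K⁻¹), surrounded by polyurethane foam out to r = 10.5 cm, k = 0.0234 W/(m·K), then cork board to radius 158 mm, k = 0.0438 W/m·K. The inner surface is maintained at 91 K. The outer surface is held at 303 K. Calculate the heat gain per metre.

Treat each layer as a resistance in series:
  R'_nickel alloy = ln(0.0575/0.0450)/(2πk) = 0.2451/(2π·11.3) = 0.003452 m·K/W
  R'_polyurethane foam = ln(0.105/0.0575)/(2πk) = 0.6022/(2π·0.0234) = 4.096 m·K/W
  R'_cork board = ln(0.158/0.105)/(2πk) = 0.4086/(2π·0.0438) = 1.485 m·K/W
ΣR = 0.003452 + 4.096 + 1.485 = 5.584 m·K/W
Q' = ΔT/ΣR = (91 K − 303 K)/5.584 = -38.0 W/m
(Negative Q' ⇒ heat flows inward; heat gain = 38.0 W/m.)

Q' = 38.0 W/m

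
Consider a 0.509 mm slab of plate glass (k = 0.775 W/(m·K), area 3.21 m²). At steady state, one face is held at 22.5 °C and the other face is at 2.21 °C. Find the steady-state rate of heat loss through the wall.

Q = 99200 W

Q = kA·ΔT/L = 0.775 × 3.21 × |22.5 °C − 2.21 °C| / 5.09×10^-4 = 99200 W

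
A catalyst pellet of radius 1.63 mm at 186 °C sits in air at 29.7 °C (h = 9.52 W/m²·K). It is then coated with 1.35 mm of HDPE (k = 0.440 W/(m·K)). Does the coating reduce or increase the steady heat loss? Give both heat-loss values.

increases: 0.0497 → 0.158 W

Critical radius for a sphere: r_cr = 2k/h = 0.0924 m = 9.24 cm.
Outer radius after coating: r₂ = 0.00163 + 0.00135 = 0.00298 m.
Since r₁ < r_cr and r₂ ≤ r_cr, the coating moves toward the maximum at r_cr — heat loss rises.
Bare: R = 1/(4πr₁²h) = 3146 K/W; Q = 156.3/3146 = 0.0497 W.
Coated: R = R_cond + R_conv = 991.5 K/W; Q = 156.3/991.5 = 0.158 W.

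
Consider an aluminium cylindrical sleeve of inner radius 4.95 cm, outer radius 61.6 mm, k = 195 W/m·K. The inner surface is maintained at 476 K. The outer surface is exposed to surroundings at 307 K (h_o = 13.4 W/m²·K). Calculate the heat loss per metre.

Series thermal resistances, inner to outer:
  R'_aluminium = ln(0.0616/0.0495)/(2πk) = 0.2187/(2π·195) = 1.785×10^-4 m·K/W
  R'_conv,out = 1/(2πr h) = 1/(2π·0.0616·13.4) = 0.1928 m·K/W
ΣR = 1.785×10^-4 + 0.1928 = 0.1930 m·K/W
Q' = ΔT/ΣR = (476 K − 307 K)/0.1930 = 876 W/m

Q' = 876 W/m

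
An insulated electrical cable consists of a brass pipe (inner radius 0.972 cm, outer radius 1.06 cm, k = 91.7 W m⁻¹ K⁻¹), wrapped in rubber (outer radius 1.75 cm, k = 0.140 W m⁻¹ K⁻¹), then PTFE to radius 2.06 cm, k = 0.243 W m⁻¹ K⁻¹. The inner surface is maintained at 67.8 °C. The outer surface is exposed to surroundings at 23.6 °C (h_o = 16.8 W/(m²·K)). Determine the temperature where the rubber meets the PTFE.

T = 45.6 °C

Treat each layer as a resistance in series:
  R'_brass = ln(0.0106/0.00972)/(2πk) = 0.08667/(2π·91.7) = 1.504×10^-4 m·K/W
  R'_rubber = ln(0.0175/0.0106)/(2πk) = 0.5013/(2π·0.140) = 0.5699 m·K/W
  R'_PTFE = ln(0.0206/0.0175)/(2πk) = 0.1631/(2π·0.243) = 0.1068 m·K/W
  R'_conv,out = 1/(2πr h) = 1/(2π·0.0206·16.8) = 0.4599 m·K/W
ΣR = 1.504×10^-4 + 0.5699 + 0.1068 + 0.4599 = 1.137 m·K/W
Q' = ΔT/ΣR = (67.8 °C − 23.6 °C)/1.137 = 38.87 W/m
From the inner boundary to the rubber/PTFE interface, ΣR_partial = 0.5701 m·K/W.
T_interface = T_in − Q'·ΣR_partial = 67.8 °C − (38.87)(0.5701) = 45.6 °C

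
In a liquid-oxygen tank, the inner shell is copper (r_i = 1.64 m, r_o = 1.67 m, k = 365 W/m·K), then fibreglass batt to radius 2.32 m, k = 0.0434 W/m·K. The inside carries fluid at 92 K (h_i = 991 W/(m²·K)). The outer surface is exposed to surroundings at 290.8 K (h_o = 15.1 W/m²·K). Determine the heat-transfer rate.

Q = 644 W

Treat each layer as a resistance in series:
  R_conv,in = 1/(4πr²h) = 1/(4π·1.64²·991) = 2.986×10^-5 K/W
  R_copper = (1/1.64 − 1/1.67)/(4πk) = 0.01095/(4π·365) = 2.388×10^-6 K/W
  R_fibreglass batt = (1/1.67 − 1/2.32)/(4πk) = 0.1678/(4π·0.0434) = 0.3076 K/W
  R_conv,out = 1/(4πr²h) = 1/(4π·2.32²·15.1) = 9.791×10^-4 K/W
ΣR = 2.986×10^-5 + 2.388×10^-6 + 0.3076 + 9.791×10^-4 = 0.3086 K/W
Q = ΔT/ΣR = (92 K − 290.8 K)/0.3086 = -644 W
(Negative Q ⇒ heat flows inward; heat gain = 644 W.)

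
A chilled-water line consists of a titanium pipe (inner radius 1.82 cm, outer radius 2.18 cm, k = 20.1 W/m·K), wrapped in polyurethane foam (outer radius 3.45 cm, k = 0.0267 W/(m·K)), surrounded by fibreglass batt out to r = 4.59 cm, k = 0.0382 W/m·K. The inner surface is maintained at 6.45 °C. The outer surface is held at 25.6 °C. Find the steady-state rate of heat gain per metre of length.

Treat each layer as a resistance in series:
  R'_titanium = ln(0.0218/0.0182)/(2πk) = 0.1805/(2π·20.1) = 0.001429 m·K/W
  R'_polyurethane foam = ln(0.0345/0.0218)/(2πk) = 0.4590/(2π·0.0267) = 2.736 m·K/W
  R'_fibreglass batt = ln(0.0459/0.0345)/(2πk) = 0.2855/(2π·0.0382) = 1.190 m·K/W
ΣR = 0.001429 + 2.736 + 1.190 = 3.927 m·K/W
Q' = ΔT/ΣR = (6.45 °C − 25.6 °C)/3.927 = -4.88 W/m
(Negative Q' ⇒ heat flows inward; heat gain = 4.88 W/m.)

Q' = 4.88 W/m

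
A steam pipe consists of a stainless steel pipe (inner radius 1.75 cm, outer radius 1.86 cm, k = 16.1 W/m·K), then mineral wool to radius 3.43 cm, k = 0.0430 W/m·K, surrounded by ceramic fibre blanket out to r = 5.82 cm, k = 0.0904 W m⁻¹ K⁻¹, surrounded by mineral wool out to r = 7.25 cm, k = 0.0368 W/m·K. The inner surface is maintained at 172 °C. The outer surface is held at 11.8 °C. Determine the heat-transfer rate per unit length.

Series thermal resistances, inner to outer:
  R'_stainless steel = ln(0.0186/0.0175)/(2πk) = 0.06096/(2π·16.1) = 6.026×10^-4 m·K/W
  R'_mineral wool = ln(0.0343/0.0186)/(2πk) = 0.6120/(2π·0.0430) = 2.265 m·K/W
  R'_ceramic fibre blanket = ln(0.0582/0.0343)/(2πk) = 0.5287/(2π·0.0904) = 0.9309 m·K/W
  R'_mineral wool = ln(0.0725/0.0582)/(2πk) = 0.2197/(2π·0.0368) = 0.9502 m·K/W
ΣR = 6.026×10^-4 + 2.265 + 0.9309 + 0.9502 = 4.147 m·K/W
Q' = ΔT/ΣR = (172 °C − 11.8 °C)/4.147 = 38.6 W/m

Q' = 38.6 W/m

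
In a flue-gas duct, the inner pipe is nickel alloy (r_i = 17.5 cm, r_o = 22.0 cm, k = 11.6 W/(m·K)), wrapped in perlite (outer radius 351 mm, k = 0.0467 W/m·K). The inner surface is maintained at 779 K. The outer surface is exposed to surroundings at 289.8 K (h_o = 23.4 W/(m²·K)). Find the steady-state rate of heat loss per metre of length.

Q' = 303 W/m

Resistance network (inner→outer):
  R'_nickel alloy = ln(0.220/0.175)/(2πk) = 0.2288/(2π·11.6) = 0.003140 m·K/W
  R'_perlite = ln(0.351/0.220)/(2πk) = 0.4672/(2π·0.0467) = 1.592 m·K/W
  R'_conv,out = 1/(2πr h) = 1/(2π·0.351·23.4) = 0.01938 m·K/W
ΣR = 0.003140 + 1.592 + 0.01938 = 1.615 m·K/W
Q' = ΔT/ΣR = (779 K − 289.8 K)/1.615 = 303 W/m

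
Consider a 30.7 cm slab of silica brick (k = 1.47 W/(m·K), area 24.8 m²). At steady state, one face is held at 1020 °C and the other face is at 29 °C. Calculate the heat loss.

Q = 1.18×10^5 W

Q = kA·ΔT/L = 1.47 × 24.8 × |1020 °C − 29 °C| / 0.307 = 1.18×10^5 W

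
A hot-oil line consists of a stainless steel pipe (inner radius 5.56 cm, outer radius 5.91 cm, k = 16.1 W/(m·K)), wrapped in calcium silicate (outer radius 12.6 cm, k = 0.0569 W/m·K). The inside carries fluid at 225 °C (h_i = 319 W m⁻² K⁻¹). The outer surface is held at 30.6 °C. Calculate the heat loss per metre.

Series thermal resistances, inner to outer:
  R'_conv,in = 1/(2πr h) = 1/(2π·0.0556·319) = 0.008973 m·K/W
  R'_stainless steel = ln(0.0591/0.0556)/(2πk) = 0.06105/(2π·16.1) = 6.035×10^-4 m·K/W
  R'_calcium silicate = ln(0.126/0.0591)/(2πk) = 0.7571/(2π·0.0569) = 2.118 m·K/W
ΣR = 0.008973 + 6.035×10^-4 + 2.118 = 2.128 m·K/W
Q' = ΔT/ΣR = (225 °C − 30.6 °C)/2.128 = 91.4 W/m

Q' = 91.4 W/m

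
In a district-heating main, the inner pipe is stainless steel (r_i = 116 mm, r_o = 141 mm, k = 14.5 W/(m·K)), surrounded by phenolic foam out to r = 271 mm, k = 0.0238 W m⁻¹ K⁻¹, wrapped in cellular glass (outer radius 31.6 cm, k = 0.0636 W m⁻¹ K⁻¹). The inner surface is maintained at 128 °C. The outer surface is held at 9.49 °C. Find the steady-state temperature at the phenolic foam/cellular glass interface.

Resistance network (inner→outer):
  R'_stainless steel = ln(0.141/0.116)/(2πk) = 0.1952/(2π·14.5) = 0.002142 m·K/W
  R'_phenolic foam = ln(0.271/0.141)/(2πk) = 0.6534/(2π·0.0238) = 4.369 m·K/W
  R'_cellular glass = ln(0.316/0.271)/(2πk) = 0.1536/(2π·0.0636) = 0.3844 m·K/W
ΣR = 0.002142 + 4.369 + 0.3844 = 4.756 m·K/W
Q' = ΔT/ΣR = (128 °C − 9.49 °C)/4.756 = 24.92 W/m
From the inner boundary to the phenolic foam/cellular glass interface, ΣR_partial = 4.371 m·K/W.
T_interface = T_in − Q'·ΣR_partial = 128 °C − (24.92)(4.371) = 19.1 °C

T = 19.1 °C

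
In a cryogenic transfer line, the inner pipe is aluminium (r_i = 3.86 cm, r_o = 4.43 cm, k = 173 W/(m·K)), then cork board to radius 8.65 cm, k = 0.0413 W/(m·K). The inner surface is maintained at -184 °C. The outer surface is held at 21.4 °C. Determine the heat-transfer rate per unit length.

Resistance network (inner→outer):
  R'_aluminium = ln(0.0443/0.0386)/(2πk) = 0.1377/(2π·173) = 1.267×10^-4 m·K/W
  R'_cork board = ln(0.0865/0.0443)/(2πk) = 0.6692/(2π·0.0413) = 2.579 m·K/W
ΣR = 1.267×10^-4 + 2.579 = 2.579 m·K/W
Q' = ΔT/ΣR = (-184 °C − 21.4 °C)/2.579 = -79.6 W/m
(Negative Q' ⇒ heat flows inward; heat gain = 79.6 W/m.)

Q' = 79.6 W/m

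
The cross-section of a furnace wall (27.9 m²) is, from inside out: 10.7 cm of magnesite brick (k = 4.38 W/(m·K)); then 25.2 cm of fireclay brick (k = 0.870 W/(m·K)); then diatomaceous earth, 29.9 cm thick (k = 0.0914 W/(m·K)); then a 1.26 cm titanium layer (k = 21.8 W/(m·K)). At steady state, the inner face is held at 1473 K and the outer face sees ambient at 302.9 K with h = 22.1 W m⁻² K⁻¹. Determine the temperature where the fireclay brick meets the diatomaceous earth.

Resistance network (inner→outer):
  R_magnesite brick = L/(kA) = 0.107/(4.38·27.9) = 8.756×10^-4 K/W
  R_fireclay brick = L/(kA) = 0.252/(0.870·27.9) = 0.01038 K/W
  R_diatomaceous earth = L/(kA) = 0.299/(0.0914·27.9) = 0.1173 K/W
  R_titanium = L/(kA) = 0.0126/(21.8·27.9) = 2.072×10^-5 K/W
  R_conv,out = 1/(hA) = 1/(22.1·27.9) = 0.001622 K/W
ΣR = 8.756×10^-4 + 0.01038 + 0.1173 + 2.072×10^-5 + 0.001622 = 0.1302 K/W
Q = ΔT/ΣR = (1473 K − 302.9 K)/0.1302 = 8987 W
From the inner boundary to the fireclay brick/diatomaceous earth interface, ΣR_partial = 0.01126 K/W.
T_interface = T_in − Q·ΣR_partial = 1473 K − (8987)(0.01126) = 1372 K

T = 1372 K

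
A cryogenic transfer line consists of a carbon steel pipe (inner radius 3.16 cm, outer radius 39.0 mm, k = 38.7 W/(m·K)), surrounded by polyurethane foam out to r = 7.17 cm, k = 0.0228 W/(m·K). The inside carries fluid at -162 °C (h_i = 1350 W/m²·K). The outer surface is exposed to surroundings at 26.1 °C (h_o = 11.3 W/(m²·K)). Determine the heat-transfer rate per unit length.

Q' = 42.3 W/m

Series thermal resistances, inner to outer:
  R'_conv,in = 1/(2πr h) = 1/(2π·0.0316·1350) = 0.003731 m·K/W
  R'_carbon steel = ln(0.0390/0.0316)/(2πk) = 0.2104/(2π·38.7) = 8.653×10^-4 m·K/W
  R'_polyurethane foam = ln(0.0717/0.0390)/(2πk) = 0.6089/(2π·0.0228) = 4.251 m·K/W
  R'_conv,out = 1/(2πr h) = 1/(2π·0.0717·11.3) = 0.1964 m·K/W
ΣR = 0.003731 + 8.653×10^-4 + 4.251 + 0.1964 = 4.452 m·K/W
Q' = ΔT/ΣR = (-162 °C − 26.1 °C)/4.452 = -42.3 W/m
(Negative Q' ⇒ heat flows inward; heat gain = 42.3 W/m.)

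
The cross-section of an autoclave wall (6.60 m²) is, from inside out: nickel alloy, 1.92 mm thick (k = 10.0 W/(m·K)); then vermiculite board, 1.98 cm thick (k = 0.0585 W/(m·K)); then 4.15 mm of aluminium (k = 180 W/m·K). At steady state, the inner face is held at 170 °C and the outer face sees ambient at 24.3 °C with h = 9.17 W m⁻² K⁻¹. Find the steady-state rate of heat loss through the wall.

Resistance network (inner→outer):
  R_nickel alloy = L/(kA) = 0.00192/(10.0·6.60) = 2.909×10^-5 K/W
  R_vermiculite board = L/(kA) = 0.0198/(0.0585·6.60) = 0.05128 K/W
  R_aluminium = L/(kA) = 0.00415/(180·6.60) = 3.493×10^-6 K/W
  R_conv,out = 1/(hA) = 1/(9.17·6.60) = 0.01652 K/W
ΣR = 2.909×10^-5 + 0.05128 + 3.493×10^-6 + 0.01652 = 0.06783 K/W
Q = ΔT/ΣR = (170 °C − 24.3 °C)/0.06783 = 2150 W

Q = 2.15 kW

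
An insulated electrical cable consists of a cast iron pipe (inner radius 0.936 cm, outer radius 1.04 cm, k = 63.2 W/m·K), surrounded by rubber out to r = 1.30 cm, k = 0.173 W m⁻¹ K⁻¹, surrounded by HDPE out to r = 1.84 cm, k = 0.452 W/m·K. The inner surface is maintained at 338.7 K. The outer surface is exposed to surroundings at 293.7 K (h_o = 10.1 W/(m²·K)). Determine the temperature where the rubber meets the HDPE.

Resistance network (inner→outer):
  R'_cast iron = ln(0.0104/0.00936)/(2πk) = 0.1054/(2π·63.2) = 2.653×10^-4 m·K/W
  R'_rubber = ln(0.0130/0.0104)/(2πk) = 0.2231/(2π·0.173) = 0.2053 m·K/W
  R'_HDPE = ln(0.0184/0.0130)/(2πk) = 0.3474/(2π·0.452) = 0.1223 m·K/W
  R'_conv,out = 1/(2πr h) = 1/(2π·0.0184·10.1) = 0.8564 m·K/W
ΣR = 2.653×10^-4 + 0.2053 + 0.1223 + 0.8564 = 1.184 m·K/W
Q' = ΔT/ΣR = (338.7 K − 293.7 K)/1.184 = 38.01 W/m
From the inner boundary to the rubber/HDPE interface, ΣR_partial = 0.2056 m·K/W.
T_interface = T_in − Q'·ΣR_partial = 338.7 K − (38.01)(0.2056) = 330.9 K

T = 330.9 K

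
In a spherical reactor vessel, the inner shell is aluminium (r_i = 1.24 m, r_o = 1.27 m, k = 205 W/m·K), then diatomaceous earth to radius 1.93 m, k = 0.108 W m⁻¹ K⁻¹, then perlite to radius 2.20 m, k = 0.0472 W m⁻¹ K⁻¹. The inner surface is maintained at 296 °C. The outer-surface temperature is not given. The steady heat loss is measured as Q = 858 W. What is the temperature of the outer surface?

Series resistances:
  R_aluminium = (1/1.24 − 1/1.27)/(4πk) = 0.01905/(4π·205) = 7.395×10^-6 K/W
  R_diatomaceous earth = (1/1.27 − 1/1.93)/(4πk) = 0.2693/(4π·0.108) = 0.1984 K/W
  R_perlite = (1/1.93 − 1/2.20)/(4πk) = 0.06359/(4π·0.0472) = 0.1072 K/W
ΣR = 0.3056 K/W
ΔT = Q·ΣR = 858 × 0.3056 = 262.2 K
Heat flows outward, so T_out = T_in − ΔT = 296 − 262.2 = 33.8 °C

T_out = 33.8 °C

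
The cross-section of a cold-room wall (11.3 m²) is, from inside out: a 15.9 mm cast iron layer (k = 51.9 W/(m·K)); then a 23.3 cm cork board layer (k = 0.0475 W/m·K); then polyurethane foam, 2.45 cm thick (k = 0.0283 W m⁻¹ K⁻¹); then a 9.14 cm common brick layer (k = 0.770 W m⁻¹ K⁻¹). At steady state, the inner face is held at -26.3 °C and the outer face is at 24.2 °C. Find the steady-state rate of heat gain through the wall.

Q = 96.9 W

Resistance network (inner→outer):
  R_cast iron = L/(kA) = 0.0159/(51.9·11.3) = 2.711×10^-5 K/W
  R_cork board = L/(kA) = 0.233/(0.0475·11.3) = 0.4341 K/W
  R_polyurethane foam = L/(kA) = 0.0245/(0.0283·11.3) = 0.07661 K/W
  R_common brick = L/(kA) = 0.0914/(0.770·11.3) = 0.01050 K/W
ΣR = 2.711×10^-5 + 0.4341 + 0.07661 + 0.01050 = 0.5212 K/W
Q = ΔT/ΣR = (-26.3 °C − 24.2 °C)/0.5212 = -96.9 W
(Negative Q ⇒ heat flows inward; heat gain = 96.9 W.)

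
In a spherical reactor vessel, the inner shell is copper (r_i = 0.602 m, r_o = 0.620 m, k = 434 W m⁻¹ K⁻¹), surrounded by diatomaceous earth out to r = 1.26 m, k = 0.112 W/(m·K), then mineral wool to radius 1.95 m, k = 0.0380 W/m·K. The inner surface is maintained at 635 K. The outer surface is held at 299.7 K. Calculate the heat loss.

Treat each layer as a resistance in series:
  R_copper = (1/0.602 − 1/0.620)/(4πk) = 0.04823/(4π·434) = 8.843×10^-6 K/W
  R_diatomaceous earth = (1/0.620 − 1/1.26)/(4πk) = 0.8193/(4π·0.112) = 0.5821 K/W
  R_mineral wool = (1/1.26 − 1/1.95)/(4πk) = 0.2808/(4π·0.0380) = 0.5881 K/W
ΣR = 8.843×10^-6 + 0.5821 + 0.5881 = 1.170 K/W
Q = ΔT/ΣR = (635 K − 299.7 K)/1.170 = 287 W

Q = 287 W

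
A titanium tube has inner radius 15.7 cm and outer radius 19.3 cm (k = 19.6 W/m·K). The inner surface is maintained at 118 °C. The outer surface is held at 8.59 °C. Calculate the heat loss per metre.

Q' = 2πk·ΔT/ln(r₂/r₁) = 2π × 19.6 × 109.41 / ln(0.193/0.157) = 65300 W/m

Q' = 65.3 kW/m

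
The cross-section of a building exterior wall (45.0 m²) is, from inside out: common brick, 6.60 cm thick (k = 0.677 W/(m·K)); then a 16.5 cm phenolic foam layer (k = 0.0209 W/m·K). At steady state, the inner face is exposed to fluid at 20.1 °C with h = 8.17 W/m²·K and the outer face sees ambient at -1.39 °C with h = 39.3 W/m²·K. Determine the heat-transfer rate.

Q = 119 W

Treat each layer as a resistance in series:
  R_conv,in = 1/(hA) = 1/(8.17·45.0) = 0.002720 K/W
  R_common brick = L/(kA) = 0.0660/(0.677·45.0) = 0.002166 K/W
  R_phenolic foam = L/(kA) = 0.165/(0.0209·45.0) = 0.1754 K/W
  R_conv,out = 1/(hA) = 1/(39.3·45.0) = 5.655×10^-4 K/W
ΣR = 0.002720 + 0.002166 + 0.1754 + 5.655×10^-4 = 0.1809 K/W
Q = ΔT/ΣR = (20.1 °C − -1.39 °C)/0.1809 = 119 W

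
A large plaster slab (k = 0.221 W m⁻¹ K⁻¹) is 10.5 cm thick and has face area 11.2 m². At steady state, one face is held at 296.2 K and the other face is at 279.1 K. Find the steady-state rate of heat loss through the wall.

Q = 403 W

Q = kA·ΔT/L = 0.221 × 11.2 × |296.2 K − 279.1 K| / 0.105 = 403 W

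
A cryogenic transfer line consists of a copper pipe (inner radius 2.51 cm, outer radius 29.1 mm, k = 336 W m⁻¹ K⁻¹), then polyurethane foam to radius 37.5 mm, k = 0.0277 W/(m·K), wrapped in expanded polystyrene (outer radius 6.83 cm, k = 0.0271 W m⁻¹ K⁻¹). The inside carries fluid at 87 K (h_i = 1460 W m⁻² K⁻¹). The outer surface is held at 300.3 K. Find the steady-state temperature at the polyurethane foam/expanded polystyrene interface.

Treat each layer as a resistance in series:
  R'_conv,in = 1/(2πr h) = 1/(2π·0.0251·1460) = 0.004343 m·K/W
  R'_copper = ln(0.0291/0.0251)/(2πk) = 0.1479/(2π·336) = 7.004×10^-5 m·K/W
  R'_polyurethane foam = ln(0.0375/0.0291)/(2πk) = 0.2536/(2π·0.0277) = 1.457 m·K/W
  R'_expanded polystyrene = ln(0.0683/0.0375)/(2πk) = 0.5996/(2π·0.0271) = 3.521 m·K/W
ΣR = 0.004343 + 7.004×10^-5 + 1.457 + 3.521 = 4.982 m·K/W
Q' = ΔT/ΣR = (87 K − 300.3 K)/4.982 = -42.81 W/m
From the inner boundary to the polyurethane foam/expanded polystyrene interface, ΣR_partial = 1.461 m·K/W.
T_interface = T_in − Q'·ΣR_partial = 87 K − (-42.81)(1.461) = 150 K

T = 150 K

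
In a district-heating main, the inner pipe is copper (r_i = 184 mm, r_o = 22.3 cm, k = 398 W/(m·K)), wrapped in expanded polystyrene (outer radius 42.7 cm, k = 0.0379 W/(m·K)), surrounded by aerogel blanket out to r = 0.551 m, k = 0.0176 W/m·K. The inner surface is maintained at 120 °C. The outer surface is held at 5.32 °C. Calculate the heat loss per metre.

Q' = 22.8 W/m

Resistance network (inner→outer):
  R'_copper = ln(0.223/0.184)/(2πk) = 0.1922/(2π·398) = 7.687×10^-5 m·K/W
  R'_expanded polystyrene = ln(0.427/0.223)/(2πk) = 0.6496/(2π·0.0379) = 2.728 m·K/W
  R'_aerogel blanket = ln(0.551/0.427)/(2πk) = 0.2550/(2π·0.0176) = 2.305 m·K/W
ΣR = 7.687×10^-5 + 2.728 + 2.305 = 5.033 m·K/W
Q' = ΔT/ΣR = (120 °C − 5.32 °C)/5.033 = 22.8 W/m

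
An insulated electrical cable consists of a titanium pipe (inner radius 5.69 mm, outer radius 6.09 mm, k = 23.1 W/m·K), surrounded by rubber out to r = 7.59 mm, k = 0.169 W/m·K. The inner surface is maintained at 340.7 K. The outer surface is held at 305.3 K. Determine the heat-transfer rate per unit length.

Series thermal resistances, inner to outer:
  R'_titanium = ln(0.00609/0.00569)/(2πk) = 0.06794/(2π·23.1) = 4.681×10^-4 m·K/W
  R'_rubber = ln(0.00759/0.00609)/(2πk) = 0.2202/(2π·0.169) = 0.2074 m·K/W
ΣR = 4.681×10^-4 + 0.2074 = 0.2079 m·K/W
Q' = ΔT/ΣR = (340.7 K − 305.3 K)/0.2079 = 170 W/m

Q' = 170 W/m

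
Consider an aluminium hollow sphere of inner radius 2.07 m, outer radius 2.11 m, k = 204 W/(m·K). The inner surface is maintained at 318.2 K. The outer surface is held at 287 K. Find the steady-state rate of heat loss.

Q = 4πk·ΔT/(1/r₁ − 1/r₂) = 4π × 204 × 31.2 / (1/2.07 − 1/2.11) = 8.73×10^6 W

Q = 8.73×10^6 W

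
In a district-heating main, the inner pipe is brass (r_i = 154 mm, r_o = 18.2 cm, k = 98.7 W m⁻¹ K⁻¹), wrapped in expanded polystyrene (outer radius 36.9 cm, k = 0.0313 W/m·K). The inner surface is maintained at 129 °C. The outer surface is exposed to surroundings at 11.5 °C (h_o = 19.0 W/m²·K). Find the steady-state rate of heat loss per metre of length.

Q' = 32.5 W/m

Resistance network (inner→outer):
  R'_brass = ln(0.182/0.154)/(2πk) = 0.1671/(2π·98.7) = 2.694×10^-4 m·K/W
  R'_expanded polystyrene = ln(0.369/0.182)/(2πk) = 0.7068/(2π·0.0313) = 3.594 m·K/W
  R'_conv,out = 1/(2πr h) = 1/(2π·0.369·19.0) = 0.02270 m·K/W
ΣR = 2.694×10^-4 + 3.594 + 0.02270 = 3.617 m·K/W
Q' = ΔT/ΣR = (129 °C − 11.5 °C)/3.617 = 32.5 W/m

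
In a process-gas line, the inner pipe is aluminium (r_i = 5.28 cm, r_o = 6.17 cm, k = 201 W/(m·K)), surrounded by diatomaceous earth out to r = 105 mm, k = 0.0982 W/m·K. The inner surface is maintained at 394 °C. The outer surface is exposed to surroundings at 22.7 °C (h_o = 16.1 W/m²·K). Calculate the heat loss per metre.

Treat each layer as a resistance in series:
  R'_aluminium = ln(0.0617/0.0528)/(2πk) = 0.1558/(2π·201) = 1.233×10^-4 m·K/W
  R'_diatomaceous earth = ln(0.105/0.0617)/(2πk) = 0.5317/(2π·0.0982) = 0.8617 m·K/W
  R'_conv,out = 1/(2πr h) = 1/(2π·0.105·16.1) = 0.09415 m·K/W
ΣR = 1.233×10^-4 + 0.8617 + 0.09415 = 0.9560 m·K/W
Q' = ΔT/ΣR = (394 °C − 22.7 °C)/0.9560 = 388 W/m

Q' = 388 W/m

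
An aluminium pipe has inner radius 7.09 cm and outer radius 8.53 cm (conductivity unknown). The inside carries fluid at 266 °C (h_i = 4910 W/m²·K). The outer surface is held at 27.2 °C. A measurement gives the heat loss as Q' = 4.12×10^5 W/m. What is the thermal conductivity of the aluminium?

k = 240 W/m·K

ΣR = ΔT/Q' = |266 − 27.2|/4.12×10^5 = 5.796×10^-4 m·K/W
Known resistances:
  R'_conv,in = 1/(2πr h) = 1/(2π·0.0709·4910) = 4.572×10^-4 m·K/W
R_aluminium = ΣR − ΣR_known = 5.796×10^-4 − 4.572×10^-4 = 1.224×10^-4 m·K/W
ln(r₂/r₁)/(2πk) = 1.224×10^-4 ⇒ k = 0.1849/(2π·1.224×10^-4) = 240 W/m·K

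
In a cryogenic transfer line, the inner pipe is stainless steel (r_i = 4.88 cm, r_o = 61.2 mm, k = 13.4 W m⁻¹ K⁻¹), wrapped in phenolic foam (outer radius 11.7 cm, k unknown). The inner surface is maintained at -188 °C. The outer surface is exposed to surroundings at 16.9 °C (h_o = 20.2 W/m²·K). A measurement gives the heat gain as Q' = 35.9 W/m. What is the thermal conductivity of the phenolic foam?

k = 0.0183 W/m·K

ΣR = ΔT/Q' = |-188 − 16.9|/35.9 = 5.708 m·K/W
Known resistances:
  R'_stainless steel = ln(0.0612/0.0488)/(2πk) = 0.2264/(2π·13.4) = 0.002689 m·K/W
  R'_conv,out = 1/(2πr h) = 1/(2π·0.117·20.2) = 0.06734 m·K/W
R_phenolic foam = ΣR − ΣR_known = 5.708 − 0.07003 = 5.638 m·K/W
ln(r₂/r₁)/(2πk) = 5.638 ⇒ k = 0.6480/(2π·5.638) = 0.0183 W/m·K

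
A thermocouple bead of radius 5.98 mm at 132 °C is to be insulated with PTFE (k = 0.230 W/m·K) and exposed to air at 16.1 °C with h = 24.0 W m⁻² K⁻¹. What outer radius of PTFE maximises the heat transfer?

For a sphere, r_cr = 2k_ins/h = 2·0.230/24.0 = 0.0192 m = 1.92 cm

r_cr = 1.92 cm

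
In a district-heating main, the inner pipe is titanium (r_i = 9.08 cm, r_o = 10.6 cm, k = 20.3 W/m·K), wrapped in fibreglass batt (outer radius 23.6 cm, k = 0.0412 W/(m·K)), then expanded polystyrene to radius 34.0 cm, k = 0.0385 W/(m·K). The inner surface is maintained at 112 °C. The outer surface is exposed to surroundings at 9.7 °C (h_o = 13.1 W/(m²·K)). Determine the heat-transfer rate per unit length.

Resistance network (inner→outer):
  R'_titanium = ln(0.106/0.0908)/(2πk) = 0.1548/(2π·20.3) = 0.001213 m·K/W
  R'_fibreglass batt = ln(0.236/0.106)/(2πk) = 0.8004/(2π·0.0412) = 3.092 m·K/W
  R'_expanded polystyrene = ln(0.340/0.236)/(2πk) = 0.3651/(2π·0.0385) = 1.509 m·K/W
  R'_conv,out = 1/(2πr h) = 1/(2π·0.340·13.1) = 0.03573 m·K/W
ΣR = 0.001213 + 3.092 + 1.509 + 0.03573 = 4.638 m·K/W
Q' = ΔT/ΣR = (112 °C − 9.7 °C)/4.638 = 22.1 W/m

Q' = 22.1 W/m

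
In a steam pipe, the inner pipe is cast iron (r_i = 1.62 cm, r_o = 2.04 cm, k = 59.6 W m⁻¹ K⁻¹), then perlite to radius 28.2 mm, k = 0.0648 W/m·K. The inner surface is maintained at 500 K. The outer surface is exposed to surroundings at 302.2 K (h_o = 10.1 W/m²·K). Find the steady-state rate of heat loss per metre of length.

Treat each layer as a resistance in series:
  R'_cast iron = ln(0.0204/0.0162)/(2πk) = 0.2305/(2π·59.6) = 6.156×10^-4 m·K/W
  R'_perlite = ln(0.0282/0.0204)/(2πk) = 0.3238/(2π·0.0648) = 0.7953 m·K/W
  R'_conv,out = 1/(2πr h) = 1/(2π·0.0282·10.1) = 0.5588 m·K/W
ΣR = 6.156×10^-4 + 0.7953 + 0.5588 = 1.355 m·K/W
Q' = ΔT/ΣR = (500 K − 302.2 K)/1.355 = 146 W/m

Q' = 146 W/m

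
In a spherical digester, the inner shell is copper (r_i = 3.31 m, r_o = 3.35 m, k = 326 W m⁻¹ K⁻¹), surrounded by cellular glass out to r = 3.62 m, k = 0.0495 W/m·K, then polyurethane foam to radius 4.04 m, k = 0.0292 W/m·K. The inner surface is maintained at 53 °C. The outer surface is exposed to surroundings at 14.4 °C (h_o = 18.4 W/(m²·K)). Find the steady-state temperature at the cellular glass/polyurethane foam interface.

Treat each layer as a resistance in series:
  R_copper = (1/3.31 − 1/3.35)/(4πk) = 0.003607/(4π·326) = 8.806×10^-7 K/W
  R_cellular glass = (1/3.35 − 1/3.62)/(4πk) = 0.02226/(4π·0.0495) = 0.03579 K/W
  R_polyurethane foam = (1/3.62 − 1/4.04)/(4πk) = 0.02872/(4π·0.0292) = 0.07826 K/W
  R_conv,out = 1/(4πr²h) = 1/(4π·4.04²·18.4) = 2.650×10^-4 K/W
ΣR = 8.806×10^-7 + 0.03579 + 0.07826 + 2.650×10^-4 = 0.1143 K/W
Q = ΔT/ΣR = (53 °C − 14.4 °C)/0.1143 = 337.7 W
From the inner boundary to the cellular glass/polyurethane foam interface, ΣR_partial = 0.03579 K/W.
T_interface = T_in − Q·ΣR_partial = 53 °C − (337.7)(0.03579) = 40.9 °C

T = 40.9 °C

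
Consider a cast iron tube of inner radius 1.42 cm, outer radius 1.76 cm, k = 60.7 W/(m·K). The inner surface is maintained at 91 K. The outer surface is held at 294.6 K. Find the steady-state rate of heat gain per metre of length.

Q' = 362 kW/m

Q' = 2πk·ΔT/ln(r₂/r₁) = 2π × 60.7 × 203.6 / ln(0.0176/0.0142) = 3.62×10^5 W/m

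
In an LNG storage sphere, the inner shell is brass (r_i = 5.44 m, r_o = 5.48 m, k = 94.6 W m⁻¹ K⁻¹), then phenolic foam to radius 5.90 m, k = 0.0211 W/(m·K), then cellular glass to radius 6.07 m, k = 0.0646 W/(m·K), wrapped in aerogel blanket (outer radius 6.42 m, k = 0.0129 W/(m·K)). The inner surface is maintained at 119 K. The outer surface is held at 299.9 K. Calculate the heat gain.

Q = 1640 W

Series thermal resistances, inner to outer:
  R_brass = (1/5.44 − 1/5.48)/(4πk) = 0.001342/(4π·94.6) = 1.129×10^-6 K/W
  R_phenolic foam = (1/5.48 − 1/5.90)/(4πk) = 0.01299/(4π·0.0211) = 0.04899 K/W
  R_cellular glass = (1/5.90 − 1/6.07)/(4πk) = 0.004747/(4π·0.0646) = 0.005847 K/W
  R_aerogel blanket = (1/6.07 − 1/6.42)/(4πk) = 0.008981/(4π·0.0129) = 0.05540 K/W
ΣR = 1.129×10^-6 + 0.04899 + 0.005847 + 0.05540 = 0.1102 K/W
Q = ΔT/ΣR = (119 K − 299.9 K)/0.1102 = -1640 W
(Negative Q ⇒ heat flows inward; heat gain = 1640 W.)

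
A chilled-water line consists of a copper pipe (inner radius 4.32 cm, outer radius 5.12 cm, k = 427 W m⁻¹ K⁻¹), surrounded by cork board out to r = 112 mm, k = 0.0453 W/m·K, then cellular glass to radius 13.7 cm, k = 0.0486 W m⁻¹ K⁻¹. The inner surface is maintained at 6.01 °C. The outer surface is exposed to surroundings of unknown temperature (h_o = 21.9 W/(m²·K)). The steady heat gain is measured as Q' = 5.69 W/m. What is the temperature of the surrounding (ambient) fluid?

Series resistances:
  R'_copper = ln(0.0512/0.0432)/(2πk) = 0.1699/(2π·427) = 6.333×10^-5 m·K/W
  R'_cork board = ln(0.112/0.0512)/(2πk) = 0.7828/(2π·0.0453) = 2.750 m·K/W
  R'_cellular glass = ln(0.137/0.112)/(2πk) = 0.2015/(2π·0.0486) = 0.6598 m·K/W
  R'_conv,out = 1/(2πr h) = 1/(2π·0.137·21.9) = 0.05305 m·K/W
ΣR = 3.463 m·K/W
ΔT = Q'·ΣR = 5.69 × 3.463 = 19.70 K
Heat flows inward, so T_out = T_in + ΔT = 6.01 + 19.70 = 25.7 °C

T_out = 25.7 °C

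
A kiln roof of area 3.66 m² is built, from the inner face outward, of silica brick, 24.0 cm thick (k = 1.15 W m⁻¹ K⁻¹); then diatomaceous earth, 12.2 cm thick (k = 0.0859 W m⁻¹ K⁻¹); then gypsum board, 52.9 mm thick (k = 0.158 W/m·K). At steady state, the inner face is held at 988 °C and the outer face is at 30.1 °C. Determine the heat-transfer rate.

Q = 1790 W

Series thermal resistances, inner to outer:
  R_silica brick = L/(kA) = 0.240/(1.15·3.66) = 0.05702 K/W
  R_diatomaceous earth = L/(kA) = 0.122/(0.0859·3.66) = 0.3880 K/W
  R_gypsum board = L/(kA) = 0.0529/(0.158·3.66) = 0.09148 K/W
ΣR = 0.05702 + 0.3880 + 0.09148 = 0.5365 K/W
Q = ΔT/ΣR = (988 °C − 30.1 °C)/0.5365 = 1790 W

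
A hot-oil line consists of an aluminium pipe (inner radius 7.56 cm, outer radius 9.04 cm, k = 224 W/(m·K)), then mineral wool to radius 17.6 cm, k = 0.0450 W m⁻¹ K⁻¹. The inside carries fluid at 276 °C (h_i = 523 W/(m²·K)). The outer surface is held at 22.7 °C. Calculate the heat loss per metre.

Resistance network (inner→outer):
  R'_conv,in = 1/(2πr h) = 1/(2π·0.0756·523) = 0.004025 m·K/W
  R'_aluminium = ln(0.0904/0.0756)/(2πk) = 0.1788/(2π·224) = 1.270×10^-4 m·K/W
  R'_mineral wool = ln(0.176/0.0904)/(2πk) = 0.6662/(2π·0.0450) = 2.356 m·K/W
ΣR = 0.004025 + 1.270×10^-4 + 2.356 = 2.360 m·K/W
Q' = ΔT/ΣR = (276 °C − 22.7 °C)/2.360 = 107 W/m

Q' = 107 W/m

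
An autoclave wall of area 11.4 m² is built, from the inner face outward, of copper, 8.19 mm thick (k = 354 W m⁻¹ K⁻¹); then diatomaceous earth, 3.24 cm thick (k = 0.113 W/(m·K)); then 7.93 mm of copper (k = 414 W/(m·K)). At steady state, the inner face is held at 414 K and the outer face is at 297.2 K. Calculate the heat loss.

Q = 4.64 kW

Resistance network (inner→outer):
  R_copper = L/(kA) = 0.00819/(354·11.4) = 2.029×10^-6 K/W
  R_diatomaceous earth = L/(kA) = 0.0324/(0.113·11.4) = 0.02515 K/W
  R_copper = L/(kA) = 0.00793/(414·11.4) = 1.680×10^-6 K/W
ΣR = 2.029×10^-6 + 0.02515 + 1.680×10^-6 = 0.02515 K/W
Q = ΔT/ΣR = (414 K − 297.2 K)/0.02515 = 4640 W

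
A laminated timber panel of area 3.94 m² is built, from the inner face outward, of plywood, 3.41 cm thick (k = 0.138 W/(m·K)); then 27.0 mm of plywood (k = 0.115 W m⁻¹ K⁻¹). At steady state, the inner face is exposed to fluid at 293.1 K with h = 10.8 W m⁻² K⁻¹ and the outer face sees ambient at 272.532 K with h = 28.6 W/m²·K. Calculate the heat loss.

Q = 133 W

Treat each layer as a resistance in series:
  R_conv,in = 1/(hA) = 1/(10.8·3.94) = 0.02350 K/W
  R_plywood = L/(kA) = 0.0341/(0.138·3.94) = 0.06272 K/W
  R_plywood = L/(kA) = 0.0270/(0.115·3.94) = 0.05959 K/W
  R_conv,out = 1/(hA) = 1/(28.6·3.94) = 0.008874 K/W
ΣR = 0.02350 + 0.06272 + 0.05959 + 0.008874 = 0.1547 K/W
Q = ΔT/ΣR = (293.1 K − 272.532 K)/0.1547 = 133 W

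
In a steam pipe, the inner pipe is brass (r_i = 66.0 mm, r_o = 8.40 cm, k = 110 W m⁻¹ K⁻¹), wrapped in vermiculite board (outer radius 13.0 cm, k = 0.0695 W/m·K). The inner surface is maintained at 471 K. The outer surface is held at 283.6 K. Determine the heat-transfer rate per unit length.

Q' = 187 W/m

Treat each layer as a resistance in series:
  R'_brass = ln(0.0840/0.0660)/(2πk) = 0.2412/(2π·110) = 3.489×10^-4 m·K/W
  R'_vermiculite board = ln(0.130/0.0840)/(2πk) = 0.4367/(2π·0.0695) = 1.000 m·K/W
ΣR = 3.489×10^-4 + 1.000 = 1.000 m·K/W
Q' = ΔT/ΣR = (471 K − 283.6 K)/1.000 = 187 W/m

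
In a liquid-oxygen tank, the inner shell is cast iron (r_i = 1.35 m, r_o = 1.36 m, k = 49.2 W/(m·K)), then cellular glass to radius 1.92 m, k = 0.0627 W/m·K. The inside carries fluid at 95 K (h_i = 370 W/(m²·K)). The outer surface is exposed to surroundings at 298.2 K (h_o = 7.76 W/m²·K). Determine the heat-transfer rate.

Q = 739 W

Treat each layer as a resistance in series:
  R_conv,in = 1/(4πr²h) = 1/(4π·1.35²·370) = 1.180×10^-4 K/W
  R_cast iron = (1/1.35 − 1/1.36)/(4πk) = 0.005447/(4π·49.2) = 8.810×10^-6 K/W
  R_cellular glass = (1/1.36 − 1/1.92)/(4πk) = 0.2145/(4π·0.0627) = 0.2722 K/W
  R_conv,out = 1/(4πr²h) = 1/(4π·1.92²·7.76) = 0.002782 K/W
ΣR = 1.180×10^-4 + 8.810×10^-6 + 0.2722 + 0.002782 = 0.2751 K/W
Q = ΔT/ΣR = (95 K − 298.2 K)/0.2751 = -739 W
(Negative Q ⇒ heat flows inward; heat gain = 739 W.)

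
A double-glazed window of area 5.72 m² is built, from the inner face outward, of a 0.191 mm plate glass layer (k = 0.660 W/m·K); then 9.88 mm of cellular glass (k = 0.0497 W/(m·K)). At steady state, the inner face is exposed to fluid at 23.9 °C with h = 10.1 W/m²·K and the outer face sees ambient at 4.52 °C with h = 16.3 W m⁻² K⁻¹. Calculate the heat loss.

Q = 308 W

Resistance network (inner→outer):
  R_conv,in = 1/(hA) = 1/(10.1·5.72) = 0.01731 K/W
  R_plate glass = L/(kA) = 1.91×10^-4/(0.660·5.72) = 5.059×10^-5 K/W
  R_cellular glass = L/(kA) = 0.00988/(0.0497·5.72) = 0.03475 K/W
  R_conv,out = 1/(hA) = 1/(16.3·5.72) = 0.01073 K/W
ΣR = 0.01731 + 5.059×10^-5 + 0.03475 + 0.01073 = 0.06284 K/W
Q = ΔT/ΣR = (23.9 °C − 4.52 °C)/0.06284 = 308 W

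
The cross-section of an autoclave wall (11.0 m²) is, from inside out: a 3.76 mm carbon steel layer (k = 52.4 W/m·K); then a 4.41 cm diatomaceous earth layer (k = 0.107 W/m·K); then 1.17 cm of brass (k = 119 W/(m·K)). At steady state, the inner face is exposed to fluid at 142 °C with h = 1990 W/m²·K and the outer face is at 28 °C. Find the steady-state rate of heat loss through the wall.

Treat each layer as a resistance in series:
  R_conv,in = 1/(hA) = 1/(1990·11.0) = 4.568×10^-5 K/W
  R_carbon steel = L/(kA) = 0.00376/(52.4·11.0) = 6.523×10^-6 K/W
  R_diatomaceous earth = L/(kA) = 0.0441/(0.107·11.0) = 0.03747 K/W
  R_brass = L/(kA) = 0.0117/(119·11.0) = 8.938×10^-6 K/W
ΣR = 4.568×10^-5 + 6.523×10^-6 + 0.03747 + 8.938×10^-6 = 0.03753 K/W
Q = ΔT/ΣR = (142 °C − 28 °C)/0.03753 = 3040 W

Q = 3.04 kW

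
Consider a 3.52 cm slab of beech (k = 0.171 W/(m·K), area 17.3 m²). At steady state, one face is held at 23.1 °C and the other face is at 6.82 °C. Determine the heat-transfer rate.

Q = kA·ΔT/L = 0.171 × 17.3 × |23.1 °C − 6.82 °C| / 0.0352 = 1370 W

Q = 1370 W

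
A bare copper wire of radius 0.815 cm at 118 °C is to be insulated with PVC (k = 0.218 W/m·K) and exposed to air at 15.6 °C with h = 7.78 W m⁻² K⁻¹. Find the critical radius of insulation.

For a cylinder, r_cr = k_ins/h = 0.218/7.78 = 0.0280 m = 2.80 cm

r_cr = 2.80 cm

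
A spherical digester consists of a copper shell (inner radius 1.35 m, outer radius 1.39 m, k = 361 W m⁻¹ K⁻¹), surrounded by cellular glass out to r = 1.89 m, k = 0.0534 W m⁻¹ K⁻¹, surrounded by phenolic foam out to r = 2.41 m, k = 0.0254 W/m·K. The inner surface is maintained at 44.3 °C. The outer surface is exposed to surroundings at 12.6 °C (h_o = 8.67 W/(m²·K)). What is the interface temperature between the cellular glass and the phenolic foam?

Resistance network (inner→outer):
  R_copper = (1/1.35 − 1/1.39)/(4πk) = 0.02132/(4π·361) = 4.699×10^-6 K/W
  R_cellular glass = (1/1.39 − 1/1.89)/(4πk) = 0.1903/(4π·0.0534) = 0.2836 K/W
  R_phenolic foam = (1/1.89 − 1/2.41)/(4πk) = 0.1142/(4π·0.0254) = 0.3577 K/W
  R_conv,out = 1/(4πr²h) = 1/(4π·2.41²·8.67) = 0.001580 K/W
ΣR = 4.699×10^-6 + 0.2836 + 0.3577 + 0.001580 = 0.6429 K/W
Q = ΔT/ΣR = (44.3 °C − 12.6 °C)/0.6429 = 49.31 W
From the inner boundary to the cellular glass/phenolic foam interface, ΣR_partial = 0.2836 K/W.
T_interface = T_in − Q·ΣR_partial = 44.3 °C − (49.31)(0.2836) = 30.3 °C

T = 30.3 °C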